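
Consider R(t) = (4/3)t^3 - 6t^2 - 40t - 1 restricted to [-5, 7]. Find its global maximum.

133/3

The derivative is 4t^2 - 12t - 40, which vanishes at t = -2 and t = 5.
Candidates: R(-5) = -353/3; R(-2) = 133/3; R(5) = -553/3; R(7) = -353/3.
So the maximum is R(-2) = 133/3.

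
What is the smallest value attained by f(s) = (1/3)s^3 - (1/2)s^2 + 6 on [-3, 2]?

-15/2

f'(s) = s^2 - s, which vanishes at s = 0 and s = 1.
Evaluating at the critical points and endpoints: f(-3) = -15/2; f(0) = 6; f(1) = 35/6; f(2) = 20/3.
Hence the absolute minimum is -15/2 at s = -3.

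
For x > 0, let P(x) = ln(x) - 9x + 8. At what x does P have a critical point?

1/9

P'(x) = 1/x − 9 = 0 gives x = 1/9.
P''(x) = -1/x², which is negative for x > 0, so this is a local maximum.
P(1/9) = 1·ln(1/9) - 1 + 8 ≈ 4.8028.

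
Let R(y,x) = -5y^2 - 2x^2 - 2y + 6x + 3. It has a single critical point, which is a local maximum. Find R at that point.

∂R/∂y = -10y - 2 = 0 and ∂R/∂x = -4x + 6 = 0, so (y, x) = (-1/5, 3/2).
The Hessian has R_{yy} = -10, R_{xx} = -4, R_{yx} = 0, giving D = 40 > 0 with R_{yy} < 0, so the point is a local maximum.
R(-1/5, 3/2) = 77/10.

77/10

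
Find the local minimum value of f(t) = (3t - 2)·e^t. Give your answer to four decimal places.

-2.1496

Differentiating with the product rule gives f'(t) = (3t + 1)·e^t. Since e^t > 0, the only critical point is t = -1/3.
f''(-1/3) has the same sign as 3 > 0, so this is a local minimum.
f(-1/3) = (-3)·e^(-1/3) ≈ -2.1496.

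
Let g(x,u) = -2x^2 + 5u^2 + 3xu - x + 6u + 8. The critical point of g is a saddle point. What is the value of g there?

7

∂g/∂x = -4x + 3u - 1 = 0 and ∂g/∂u = 3x + 10u + 6 = 0, so (x, u) = (-4/7, -3/7).
The Hessian has g_{xx} = -4, g_{uu} = 10, g_{xu} = 3, giving D = -49 < 0, so the point is a saddle point.
g(-4/7, -3/7) = 7.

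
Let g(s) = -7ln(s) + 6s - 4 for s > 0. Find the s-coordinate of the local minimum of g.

g'(s) = -7/s + 6 = 0 gives s = 7/6.
g''(s) = 7/s², which is positive for s > 0, so this is a local minimum.
g(7/6) = -7·ln(7/6) + 7 - 4 ≈ 1.9209.

7/6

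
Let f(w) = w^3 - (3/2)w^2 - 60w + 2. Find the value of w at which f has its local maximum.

-4

f'(w) = 3w^2 - 3w - 60. Setting f'(w) = 0 gives w ∈ {-4, 5}.
Second-derivative test with f''(w) = 6w - 3: f''(-4) = -27 < 0 ⇒ local maximum; f''(5) = 27 > 0 ⇒ local minimum.
The local maximum is f(-4) = 154.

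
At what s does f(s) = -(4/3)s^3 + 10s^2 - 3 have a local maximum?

f'(s) = -4s^2 + 20s = 0 at s = 0, 5.
Since f''(s) = -8s + 20, we get f''(0) = 20 > 0 ⇒ local minimum; f''(5) = -20 < 0 ⇒ local maximum.
Thus f has its local maximum at s = 5, with value 241/3.

5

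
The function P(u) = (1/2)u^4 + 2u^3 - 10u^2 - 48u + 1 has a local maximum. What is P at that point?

49

Critical points: P'(u) = 2u^3 + 6u^2 - 20u - 48 vanishes at u = -4, -2, 3.
Since P''(u) = 6u^2 + 12u - 20, we get P''(-4) = 28 > 0 ⇒ local minimum; P''(-2) = -20 < 0 ⇒ local maximum; P''(3) = 70 > 0 ⇒ local minimum.
The local maximum is P(-2) = 49.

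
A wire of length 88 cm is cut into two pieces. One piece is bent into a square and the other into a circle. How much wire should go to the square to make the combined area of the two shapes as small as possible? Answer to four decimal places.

Let x be the length used for the square. Square side x/4; circle radius (88−x)/(2π).
A(x) = (x/4)² + π·((88−x)/(2π))² = x²/16 + (88−x)²/(4π) for 0 ≤ x ≤ 88. A'(x) = x/8 − (88−x)/(2π) = 0 gives x = 4·88/(π+4) ≈ 49.2887.
A'' = 1/8 + 1/(2π) > 0, so this gives the minimum combined area; x ≈ 49.2887 cm to the square.

49.2887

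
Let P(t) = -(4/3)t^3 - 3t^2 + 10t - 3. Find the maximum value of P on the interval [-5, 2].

The derivative is -4t^2 - 6t + 10, which vanishes at t = -5/2 and t = 1.
Candidates: P(-5) = 116/3,  P(-5/2) = -311/12,  P(1) = 8/3,  P(2) = -17/3.
Hence the absolute maximum is 116/3 at t = -5.

116/3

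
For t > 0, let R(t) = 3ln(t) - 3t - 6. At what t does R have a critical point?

1

R'(t) = 3/t − 3 = 0 gives t = 1.
R''(t) = -3/t², which is negative for t > 0, so this is a local maximum.
R(1) = 3·ln(1) - 3 - 6 ≈ -9.0000.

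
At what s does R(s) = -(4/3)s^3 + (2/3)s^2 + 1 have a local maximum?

Critical points: R'(s) = -4s^2 + (4/3)s vanishes at s = 0, 1/3.
Since R''(s) = -8s + 4/3, we get R''(0) = 4/3 > 0 ⇒ local minimum; R''(1/3) = -4/3 < 0 ⇒ local maximum.
Thus R has its local maximum at s = 1/3, with value 83/81.

1/3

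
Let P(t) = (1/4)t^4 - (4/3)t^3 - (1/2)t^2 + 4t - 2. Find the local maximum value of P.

5/12

P'(t) = t^3 - 4t^2 - t + 4 = 0 at t = -1, 1, 4.
P''(t) = 3t^2 - 8t - 1. P''(-1) = 10 > 0 ⇒ local minimum; P''(1) = -6 < 0 ⇒ local maximum; P''(4) = 15 > 0 ⇒ local minimum.
So the local maximum value is P(1) = 5/12.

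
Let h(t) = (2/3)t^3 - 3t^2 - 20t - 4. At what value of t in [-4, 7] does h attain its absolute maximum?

The derivative is 2t^2 - 6t - 20, which vanishes at t = -2 and t = 5.
Candidates: h(-4) = -44/3; h(-2) = 56/3; h(5) = -287/3; h(7) = -187/3.
So the maximum is h(-2) = 56/3.

-2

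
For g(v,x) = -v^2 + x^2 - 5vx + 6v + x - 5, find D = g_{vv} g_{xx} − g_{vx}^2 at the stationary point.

∂g/∂v = -2v - 5x + 6 = 0 and ∂g/∂x = -5v + 2x + 1 = 0, so (v, x) = (17/29, 28/29).
The Hessian has g_{vv} = -2, g_{xx} = 2, g_{vx} = -5, giving D = -29 < 0, so the point is a saddle point.
D = (-2)·(2) − (-5)^2 = -29.

-29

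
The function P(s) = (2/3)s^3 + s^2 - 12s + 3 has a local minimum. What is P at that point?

P'(s) = 2s^2 + 2s - 12 = 0 at s = -3, 2.
Since P''(s) = 4s + 2, we get P''(-3) = -10 < 0 ⇒ local maximum; P''(2) = 10 > 0 ⇒ local minimum.
Thus P has its local minimum at s = 2, with value -35/3.

-35/3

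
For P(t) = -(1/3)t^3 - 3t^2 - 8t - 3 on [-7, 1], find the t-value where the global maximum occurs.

-7

Differentiating, P'(t) = -t^2 - 6t - 8; which vanishes at t = -4 and t = -2.
Compare values at every candidate in [-7, 1]: P(-7) = 61/3,  P(-4) = 7/3,  P(-2) = 11/3,  P(1) = -43/3.
So the maximum is P(-7) = 61/3.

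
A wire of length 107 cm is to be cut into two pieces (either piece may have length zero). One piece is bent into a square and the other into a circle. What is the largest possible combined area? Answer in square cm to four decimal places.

Let x be the length used for the square. Square side x/4; circle radius (107−x)/(2π).
A(x) = (x/4)² + π·((107−x)/(2π))² = x²/16 + (107−x)²/(4π) for 0 ≤ x ≤ 107. A'(x) = x/8 − (107−x)/(2π) = 0 gives x = 4·107/(π+4) ≈ 59.9306.
A'' > 0, so the interior critical point is a minimum; the maximum is at an endpoint. A(0) = 911.0825 and A(107) = 715.5625, so the largest area is 911.0825.

911.0825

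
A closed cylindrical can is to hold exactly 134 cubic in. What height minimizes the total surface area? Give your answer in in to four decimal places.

With radius r and height h, πr²h = 134 so h = 134/(πr²), and S(r) = 2πr² + 2πrh = 2πr² + 2·134/r.
S'(r) = 4πr − 2·134/r² = 0 ⇒ r³ = 134/(2π), so r ≈ 2.7732 and h = 2r ≈ 5.5463.
S''(r) = 4π + 4·134/r³ > 0, so this is the minimum; S ≈ 144.9610.

5.5463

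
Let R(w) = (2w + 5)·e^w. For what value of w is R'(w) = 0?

R'(w) = 2·e^w + (2w + 5)·1·e^w = (2w + 7)·e^w. Since e^w > 0, the only critical point is w = -7/2.
R''(-7/2) has the same sign as 2 > 0, so this is a local minimum.
R(-7/2) = (-2)·e^(-7/2) ≈ -0.0604.

-7/2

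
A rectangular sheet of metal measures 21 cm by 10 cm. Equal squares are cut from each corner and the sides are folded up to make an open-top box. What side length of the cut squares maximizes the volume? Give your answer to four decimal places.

2.1344

With cut size x, the volume is V(x) = x(21 − 2x)(10 − 2x) for 0 < x < 5.
V'(x) = 12x^2 − 124x + 210. Setting V'(x) = 0 gives x ≈ 2.1344 (the root in (0, 5)).
V''(x) = 24x − 124 is negative there, so this is the maximum; V ≈ 204.6673.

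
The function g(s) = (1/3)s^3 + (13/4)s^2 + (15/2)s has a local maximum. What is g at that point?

25/12

Critical points: g'(s) = s^2 + (13/2)s + 15/2 vanishes at s = -5, -3/2.
g''(s) = 2s + 13/2. g''(-5) = -7/2 < 0 ⇒ local maximum; g''(-3/2) = 7/2 > 0 ⇒ local minimum.
The local maximum is g(-5) = 25/12.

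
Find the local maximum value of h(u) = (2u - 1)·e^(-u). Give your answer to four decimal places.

0.4463

Differentiating with the product rule gives h'(u) = (-2u + 3)·e^(-u). Since e^(-u) > 0, the only critical point is u = 3/2.
h''(3/2) has the same sign as -2 < 0, so this is a local maximum.
h(3/2) = (2)·e^(-3/2) ≈ 0.4463.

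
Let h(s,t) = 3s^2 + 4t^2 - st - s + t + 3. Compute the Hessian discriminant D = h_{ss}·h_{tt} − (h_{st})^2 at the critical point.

47

∂h/∂s = 6s - t - 1 = 0 and ∂h/∂t = -s + 8t + 1 = 0, so (s, t) = (7/47, -5/47).
The Hessian has h_{ss} = 6, h_{tt} = 8, h_{st} = -1, giving D = 47 > 0 with h_{ss} > 0, so the point is a local minimum.
D = (6)·(8) − (-1)^2 = 47.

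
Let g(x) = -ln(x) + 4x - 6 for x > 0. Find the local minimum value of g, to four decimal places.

g'(x) = -1/x + 4 = 0 gives x = 1/4.
g''(x) = 1/x², which is positive for x > 0, so this is a local minimum.
g(1/4) = -1·ln(1/4) + 1 - 6 ≈ -3.6137.

-3.6137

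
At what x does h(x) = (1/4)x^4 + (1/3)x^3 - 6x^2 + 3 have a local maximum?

0

h'(x) = x^3 + x^2 - 12x = 0 at x = -4, 0, 3.
Since h''(x) = 3x^2 + 2x - 12, we get h''(-4) = 28 > 0 ⇒ local minimum; h''(0) = -12 < 0 ⇒ local maximum; h''(3) = 21 > 0 ⇒ local minimum.
The local maximum is h(0) = 3.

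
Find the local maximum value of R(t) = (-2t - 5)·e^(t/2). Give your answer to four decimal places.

0.4216

Differentiating with the product rule gives R'(t) = (-t - 9/2)·e^(t/2). Since e^(t/2) > 0, the only critical point is t = -9/2.
R''(-9/2) has the same sign as -1 < 0, so this is a local maximum.
R(-9/2) = (4)·e^(-9/4) ≈ 0.4216.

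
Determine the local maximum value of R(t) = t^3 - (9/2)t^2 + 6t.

Critical points: R'(t) = 3t^2 - 9t + 6 vanishes at t = 1, 2.
Since R''(t) = 6t - 9, we get R''(1) = -3 < 0 ⇒ local maximum; R''(2) = 3 > 0 ⇒ local minimum.
Thus R has its local maximum at t = 1, with value 5/2.

5/2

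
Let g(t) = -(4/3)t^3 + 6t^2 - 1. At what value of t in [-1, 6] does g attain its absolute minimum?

Differentiating, g'(t) = -4t^2 + 12t; which vanishes at t = 0 and t = 3.
Evaluating at the critical points and endpoints: g(-1) = 19/3, g(0) = -1, g(3) = 17, g(6) = -73.
The minimum over the interval is -73, attained at t = 6.

6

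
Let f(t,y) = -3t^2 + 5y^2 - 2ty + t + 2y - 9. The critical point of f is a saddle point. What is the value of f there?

∂f/∂t = -6t - 2y + 1 = 0 and ∂f/∂y = -2t + 10y + 2 = 0, so (t, y) = (7/32, -5/32).
The Hessian has f_{tt} = -6, f_{yy} = 10, f_{ty} = -2, giving D = -64 < 0, so the point is a saddle point.
f(7/32, -5/32) = -579/64.

-579/64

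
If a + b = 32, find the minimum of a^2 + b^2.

512

With a + b = 32, a^2 + b^2 = a^2 + (32 − a)^2.
The derivative 2a − 2(32 − a) = 4a − 64 vanishes at a = 16; second derivative 4 > 0, a minimum.
The minimum is 2·(16)^2 = 512.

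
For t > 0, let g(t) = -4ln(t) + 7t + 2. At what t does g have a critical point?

4/7

g'(t) = -4/t + 7 = 0 gives t = 4/7.
g''(t) = 4/t², which is positive for t > 0, so this is a local minimum.
g(4/7) = -4·ln(4/7) + 4 + 2 ≈ 8.2385.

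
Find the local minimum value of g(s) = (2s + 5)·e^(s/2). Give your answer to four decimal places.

By the product rule, g'(s) = (s + 9/2)·e^(s/2). Since e^(s/2) > 0, the only critical point is s = -9/2.
g''(-9/2) has the same sign as 1 > 0, so this is a local minimum.
g(-9/2) = (-4)·e^(-9/4) ≈ -0.4216.

-0.4216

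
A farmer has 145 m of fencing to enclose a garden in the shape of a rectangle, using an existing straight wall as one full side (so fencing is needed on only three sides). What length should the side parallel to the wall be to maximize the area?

Let the sides perpendicular to the wall have length x and the parallel side y, so 2x + y = 145 and the area is A = xy = x(145 − 2x).
A'(x) = 145 − 4x = 0 gives x = 145/4, and A''(x) = −4 < 0 confirms a maximum.
Then y = 145 − 2·145/4 = 145/2 and A = 21025/8.

145/2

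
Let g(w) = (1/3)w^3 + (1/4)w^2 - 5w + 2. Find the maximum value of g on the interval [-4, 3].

g'(w) = w^2 + (1/2)w - 5, which vanishes at w = -5/2 and w = 2.
Compare values at every candidate in [-4, 3]: g(-4) = 14/3, g(-5/2) = 521/48, g(2) = -13/3, g(3) = -7/4.
The maximum over the interval is 521/48, attained at w = -5/2.

521/48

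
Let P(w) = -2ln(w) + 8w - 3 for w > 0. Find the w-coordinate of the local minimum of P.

P'(w) = -2/w + 8 = 0 gives w = 1/4.
P''(w) = 2/w², which is positive for w > 0, so this is a local minimum.
P(1/4) = -2·ln(1/4) + 2 - 3 ≈ 1.7726.

1/4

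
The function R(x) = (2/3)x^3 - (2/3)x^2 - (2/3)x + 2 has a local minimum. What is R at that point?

4/3

R'(x) = 2x^2 - (4/3)x - 2/3. Setting R'(x) = 0 gives x ∈ {-1/3, 1}.
R''(x) = 4x - 4/3. R''(-1/3) = -8/3 < 0 ⇒ local maximum; R''(1) = 8/3 > 0 ⇒ local minimum.
So the local minimum value is R(1) = 4/3.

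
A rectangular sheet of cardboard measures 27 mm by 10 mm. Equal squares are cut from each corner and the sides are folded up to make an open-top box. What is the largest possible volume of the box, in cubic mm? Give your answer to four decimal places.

With cut size x, the volume is V(x) = x(27 − 2x)(10 − 2x) for 0 < x < 5.
V'(x) = 12x^2 − 148x + 270. Setting V'(x) = 0 gives x ≈ 2.2261 (the root in (0, 5)).
V''(x) = 24x − 148 is negative there, so this is the maximum; V ≈ 278.4644.

278.4644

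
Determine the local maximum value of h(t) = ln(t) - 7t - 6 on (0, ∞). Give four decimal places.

h'(t) = 1/t − 7 = 0 gives t = 1/7.
h''(t) = -1/t², which is negative for t > 0, so this is a local maximum.
h(1/7) = 1·ln(1/7) - 1 - 6 ≈ -8.9459.

-8.9459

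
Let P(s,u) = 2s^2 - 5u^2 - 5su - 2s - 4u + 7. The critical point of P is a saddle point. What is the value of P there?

∂P/∂s = 4s - 5u - 2 = 0 and ∂P/∂u = -5s - 10u - 4 = 0, so (s, u) = (0, -2/5).
The Hessian has P_{ss} = 4, P_{uu} = -10, P_{su} = -5, giving D = -65 < 0, so the point is a saddle point.
P(0, -2/5) = 39/5.

39/5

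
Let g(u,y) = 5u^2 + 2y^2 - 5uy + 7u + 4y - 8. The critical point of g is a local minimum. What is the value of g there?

-146/5

∂g/∂u = 10u - 5y + 7 = 0 and ∂g/∂y = -5u + 4y + 4 = 0, so (u, y) = (-16/5, -5).
The Hessian has g_{uu} = 10, g_{yy} = 4, g_{uy} = -5, giving D = 15 > 0 with g_{uu} > 0, so the point is a local minimum.
g(-16/5, -5) = -146/5.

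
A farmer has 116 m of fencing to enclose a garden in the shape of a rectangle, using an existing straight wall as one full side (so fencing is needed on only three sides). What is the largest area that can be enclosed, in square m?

1682

Let the sides perpendicular to the wall have length x and the parallel side y, so 2x + y = 116 and the area is A = xy = x(116 − 2x).
A'(x) = 116 − 4x = 0 gives x = 29, and A''(x) = −4 < 0 confirms a maximum.
Then y = 116 − 2·29 = 58 and A = 1682.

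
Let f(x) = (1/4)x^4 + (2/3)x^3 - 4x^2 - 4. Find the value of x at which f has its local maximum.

0

Critical points: f'(x) = x^3 + 2x^2 - 8x vanishes at x = -4, 0, 2.
Second-derivative test with f''(x) = 3x^2 + 4x - 8: f''(-4) = 24 > 0 ⇒ local minimum; f''(0) = -8 < 0 ⇒ local maximum; f''(2) = 12 > 0 ⇒ local minimum.
The local maximum is f(0) = -4.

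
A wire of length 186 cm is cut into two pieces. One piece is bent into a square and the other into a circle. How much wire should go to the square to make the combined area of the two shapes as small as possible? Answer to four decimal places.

Let x be the length used for the square. Square side x/4; circle radius (186−x)/(2π).
A(x) = (x/4)² + π·((186−x)/(2π))² = x²/16 + (186−x)²/(4π) for 0 ≤ x ≤ 186. A'(x) = x/8 − (186−x)/(2π) = 0 gives x = 4·186/(π+4) ≈ 104.1784.
A'' = 1/8 + 1/(2π) > 0, so this gives the minimum combined area; x ≈ 104.1784 cm to the square.

104.1784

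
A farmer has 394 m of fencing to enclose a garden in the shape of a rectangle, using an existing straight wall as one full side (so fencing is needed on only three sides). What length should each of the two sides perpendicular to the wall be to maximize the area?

Let the sides perpendicular to the wall have length x and the parallel side y, so 2x + y = 394 and the area is A = xy = x(394 − 2x).
A'(x) = 394 − 4x = 0 gives x = 197/2, and A''(x) = −4 < 0 confirms a maximum.
Then y = 394 − 2·197/2 = 197 and A = 38809/2.

197/2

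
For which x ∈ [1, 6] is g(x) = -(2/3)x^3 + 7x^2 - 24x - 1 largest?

g'(x) = -2x^2 + 14x - 24, which vanishes at x = 3 and x = 4.
Compare values at every candidate in [1, 6]: g(1) = -56/3; g(3) = -28; g(4) = -83/3; g(6) = -37.
So the maximum is g(1) = -56/3.

1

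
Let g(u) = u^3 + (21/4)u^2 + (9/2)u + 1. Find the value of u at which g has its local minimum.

g'(u) = 3u^2 + (21/2)u + 9/2. Setting g'(u) = 0 gives u ∈ {-3, -1/2}.
Since g''(u) = 6u + 21/2, we get g''(-3) = -15/2 < 0 ⇒ local maximum; g''(-1/2) = 15/2 > 0 ⇒ local minimum.
The local minimum is g(-1/2) = -1/16.

-1/2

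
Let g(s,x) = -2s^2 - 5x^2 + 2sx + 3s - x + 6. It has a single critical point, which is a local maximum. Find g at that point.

∂g/∂s = -4s + 2x + 3 = 0 and ∂g/∂x = 2s - 10x - 1 = 0, so (s, x) = (7/9, 1/18).
The Hessian has g_{ss} = -4, g_{xx} = -10, g_{sx} = 2, giving D = 36 > 0 with g_{ss} < 0, so the point is a local maximum.
g(7/9, 1/18) = 257/36.

257/36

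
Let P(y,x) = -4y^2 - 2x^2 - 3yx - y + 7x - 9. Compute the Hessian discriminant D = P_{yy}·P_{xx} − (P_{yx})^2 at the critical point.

∂P/∂y = -8y - 3x - 1 = 0 and ∂P/∂x = -3y - 4x + 7 = 0, so (y, x) = (-25/23, 59/23).
The Hessian has P_{yy} = -8, P_{xx} = -4, P_{yx} = -3, giving D = 23 > 0 with P_{yy} < 0, so the point is a local maximum.
D = (-8)·(-4) − (-3)^2 = 23.

23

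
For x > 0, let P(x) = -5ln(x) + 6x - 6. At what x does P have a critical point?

5/6

P'(x) = -5/x + 6 = 0 gives x = 5/6.
P''(x) = 5/x², which is positive for x > 0, so this is a local minimum.
P(5/6) = -5·ln(5/6) + 5 - 6 ≈ -0.0884.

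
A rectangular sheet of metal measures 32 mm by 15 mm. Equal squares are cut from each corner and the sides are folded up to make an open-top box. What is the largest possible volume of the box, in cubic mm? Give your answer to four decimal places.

With cut size x, the volume is V(x) = x(32 − 2x)(15 − 2x) for 0 < x < 7.5.
V'(x) = 12x^2 − 188x + 480. Setting V'(x) = 0 gives x ≈ 3.2115 (the root in (0, 7.5)).
V''(x) = 24x − 188 is negative there, so this is the maximum; V ≈ 704.5194.

704.5194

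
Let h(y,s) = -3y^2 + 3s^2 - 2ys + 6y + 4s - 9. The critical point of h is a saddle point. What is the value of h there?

∂h/∂y = -6y - 2s + 6 = 0 and ∂h/∂s = -2y + 6s + 4 = 0, so (y, s) = (11/10, -3/10).
The Hessian has h_{yy} = -6, h_{ss} = 6, h_{ys} = -2, giving D = -40 < 0, so the point is a saddle point.
h(11/10, -3/10) = -63/10.

-63/10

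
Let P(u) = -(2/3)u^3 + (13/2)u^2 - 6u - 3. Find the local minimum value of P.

-107/24

P'(u) = -2u^2 + 13u - 6 = 0 at u = 1/2, 6.
Second-derivative test with P''(u) = -4u + 13: P''(1/2) = 11 > 0 ⇒ local minimum; P''(6) = -11 < 0 ⇒ local maximum.
So the local minimum value is P(1/2) = -107/24.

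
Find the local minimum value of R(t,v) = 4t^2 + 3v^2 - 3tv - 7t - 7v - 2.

-568/39

∂R/∂t = 8t - 3v - 7 = 0 and ∂R/∂v = -3t + 6v - 7 = 0, so (t, v) = (21/13, 77/39).
The Hessian has R_{tt} = 8, R_{vv} = 6, R_{tv} = -3, giving D = 39 > 0 with R_{tt} > 0, so the point is a local minimum.
R(21/13, 77/39) = -568/39.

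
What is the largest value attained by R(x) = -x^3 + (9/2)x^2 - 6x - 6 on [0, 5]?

-6

R'(x) = -3x^2 + 9x - 6, which vanishes at x = 1 and x = 2.
Compare values at every candidate in [0, 5]: R(0) = -6,  R(1) = -17/2,  R(2) = -8,  R(5) = -97/2.
Hence the absolute maximum is -6 at x = 0.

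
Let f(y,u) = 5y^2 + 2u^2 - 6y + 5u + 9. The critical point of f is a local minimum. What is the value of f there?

163/40

∂f/∂y = 10y - 6 = 0 and ∂f/∂u = 4u + 5 = 0, so (y, u) = (3/5, -5/4).
The Hessian has f_{yy} = 10, f_{uu} = 4, f_{yu} = 0, giving D = 40 > 0 with f_{yy} > 0, so the point is a local minimum.
f(3/5, -5/4) = 163/40.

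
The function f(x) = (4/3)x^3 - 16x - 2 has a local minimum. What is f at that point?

f'(x) = 4x^2 - 16. Setting f'(x) = 0 gives x ∈ {-2, 2}.
Since f''(x) = 8x, we get f''(-2) = -16 < 0 ⇒ local maximum; f''(2) = 16 > 0 ⇒ local minimum.
Thus f has its local minimum at x = 2, with value -70/3.

-70/3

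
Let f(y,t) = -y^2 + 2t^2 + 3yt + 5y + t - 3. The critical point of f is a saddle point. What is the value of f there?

∂f/∂y = -2y + 3t + 5 = 0 and ∂f/∂t = 3y + 4t + 1 = 0, so (y, t) = (1, -1).
The Hessian has f_{yy} = -2, f_{tt} = 4, f_{yt} = 3, giving D = -17 < 0, so the point is a saddle point.
f(1, -1) = -1.

-1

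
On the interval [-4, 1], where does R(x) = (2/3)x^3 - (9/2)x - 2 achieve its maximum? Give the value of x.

Differentiating, R'(x) = 2x^2 - 9/2; whose only zero in [-4, 1] is x = -3/2.
Evaluating at the critical points and endpoints: R(-4) = -80/3; R(-3/2) = 5/2; R(1) = -35/6.
Hence the absolute maximum is 5/2 at x = -3/2.

-3/2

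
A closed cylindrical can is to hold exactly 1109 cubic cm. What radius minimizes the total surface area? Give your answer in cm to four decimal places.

With radius r and height h, πr²h = 1109 so h = 1109/(πr²), and S(r) = 2πr² + 2πrh = 2πr² + 2·1109/r.
S'(r) = 4πr − 2·1109/r² = 0 ⇒ r³ = 1109/(2π), so r ≈ 5.6094 and h = 2r ≈ 11.2188.
S''(r) = 4π + 4·1109/r³ > 0, so this is the minimum; S ≈ 593.1104.

5.6094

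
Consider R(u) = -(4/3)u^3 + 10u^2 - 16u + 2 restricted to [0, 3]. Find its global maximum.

8

Differentiating, R'(u) = -4u^2 + 20u - 16; whose only zero in [0, 3] is u = 1.
Evaluating at the critical points and endpoints: R(0) = 2; R(1) = -16/3; R(3) = 8.
The maximum over the interval is 8, attained at u = 3.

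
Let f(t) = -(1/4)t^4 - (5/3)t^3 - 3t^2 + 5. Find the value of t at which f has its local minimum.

-2

Critical points: f'(t) = -t^3 - 5t^2 - 6t vanishes at t = -3, -2, 0.
Second-derivative test with f''(t) = -3t^2 - 10t - 6: f''(-3) = -3 < 0 ⇒ local maximum; f''(-2) = 2 > 0 ⇒ local minimum; f''(0) = -6 < 0 ⇒ local maximum.
The local minimum is f(-2) = 7/3.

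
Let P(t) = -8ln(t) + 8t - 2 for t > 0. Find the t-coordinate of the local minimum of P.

1

P'(t) = -8/t + 8 = 0 gives t = 1.
P''(t) = 8/t², which is positive for t > 0, so this is a local minimum.
P(1) = -8·ln(1) + 8 - 2 ≈ 6.0000.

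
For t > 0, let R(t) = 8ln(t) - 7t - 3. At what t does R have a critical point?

R'(t) = 8/t − 7 = 0 gives t = 8/7.
R''(t) = -8/t², which is negative for t > 0, so this is a local maximum.
R(8/7) = 8·ln(8/7) - 8 - 3 ≈ -9.9317.

8/7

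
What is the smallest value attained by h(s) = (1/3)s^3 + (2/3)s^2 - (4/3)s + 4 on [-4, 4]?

-4/3

Differentiating, h'(s) = s^2 + (4/3)s - 4/3; which vanishes at s = -2 and s = 2/3.
Compare values at every candidate in [-4, 4]: h(-4) = -4/3,  h(-2) = 20/3,  h(2/3) = 284/81,  h(4) = 92/3.
Hence the absolute minimum is -4/3 at s = -4.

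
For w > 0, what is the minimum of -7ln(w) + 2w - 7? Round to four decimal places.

-8.7693

g'(w) = -7/w + 2 = 0 gives w = 7/2.
g''(w) = 7/w², which is positive for w > 0, so this is a local minimum.
g(7/2) = -7·ln(7/2) + 7 - 7 ≈ -8.7693.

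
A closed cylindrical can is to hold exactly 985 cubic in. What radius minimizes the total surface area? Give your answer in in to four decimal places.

With radius r and height h, πr²h = 985 so h = 985/(πr²), and S(r) = 2πr² + 2πrh = 2πr² + 2·985/r.
S'(r) = 4πr − 2·985/r² = 0 ⇒ r³ = 985/(2π), so r ≈ 5.3920 and h = 2r ≈ 10.7841.
S''(r) = 4π + 4·985/r³ > 0, so this is the minimum; S ≈ 548.0313.

5.3920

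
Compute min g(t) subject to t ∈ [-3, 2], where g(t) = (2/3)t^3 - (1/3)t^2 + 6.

Differentiating, g'(t) = 2t^2 - (2/3)t; which vanishes at t = 0 and t = 1/3.
Candidates: g(-3) = -15, g(0) = 6, g(1/3) = 485/81, g(2) = 10.
The minimum over the interval is -15, attained at t = -3.

-15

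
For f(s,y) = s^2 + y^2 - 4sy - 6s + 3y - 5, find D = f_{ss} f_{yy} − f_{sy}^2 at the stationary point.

∂f/∂s = 2s - 4y - 6 = 0 and ∂f/∂y = -4s + 2y + 3 = 0, so (s, y) = (0, -3/2).
The Hessian has f_{ss} = 2, f_{yy} = 2, f_{sy} = -4, giving D = -12 < 0, so the point is a saddle point.
D = (2)·(2) − (-4)^2 = -12.

-12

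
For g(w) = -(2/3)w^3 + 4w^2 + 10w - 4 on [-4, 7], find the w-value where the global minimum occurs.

-1

g'(w) = -2w^2 + 8w + 10, which vanishes at w = -1 and w = 5.
Evaluating at the critical points and endpoints: g(-4) = 188/3,  g(-1) = -28/3,  g(5) = 188/3,  g(7) = 100/3.
Hence the absolute minimum is -28/3 at w = -1.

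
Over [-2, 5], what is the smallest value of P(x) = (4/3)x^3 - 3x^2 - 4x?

The derivative is 4x^2 - 6x - 4, which vanishes at x = -1/2 and x = 2.
Compare values at every candidate in [-2, 5]: P(-2) = -44/3; P(-1/2) = 13/12; P(2) = -28/3; P(5) = 215/3.
Hence the absolute minimum is -44/3 at x = -2.

-44/3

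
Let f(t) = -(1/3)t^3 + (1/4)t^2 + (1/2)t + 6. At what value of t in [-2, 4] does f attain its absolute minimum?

4

The derivative is -t^2 + (1/2)t + 1/2, which vanishes at t = -1/2 and t = 1.
Compare values at every candidate in [-2, 4]: f(-2) = 26/3,  f(-1/2) = 281/48,  f(1) = 77/12,  f(4) = -28/3.
So the minimum is f(4) = -28/3.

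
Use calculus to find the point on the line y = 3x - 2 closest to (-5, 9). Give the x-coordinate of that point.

14/5

Minimize D(x)^2 = (x + 5)^2 + (3x - 11)^2.
d/dx[D^2] = 2(x + 5) + 2·3·(3x - 11) = 0 ⇒ x = 14/5.
Then y = 32/5 and the distance is √(338/5) ≈ 8.2219.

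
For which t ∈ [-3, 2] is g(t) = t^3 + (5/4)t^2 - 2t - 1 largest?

2

The derivative is 3t^2 + (5/2)t - 2, which vanishes at t = -4/3 and t = 1/2.
Candidates: g(-3) = -43/4,  g(-4/3) = 41/27,  g(1/2) = -25/16,  g(2) = 8.
The maximum over the interval is 8, attained at t = 2.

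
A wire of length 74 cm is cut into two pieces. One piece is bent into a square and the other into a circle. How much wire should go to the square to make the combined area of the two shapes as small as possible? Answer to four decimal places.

Let x be the length used for the square. Square side x/4; circle radius (74−x)/(2π).
A(x) = (x/4)² + π·((74−x)/(2π))² = x²/16 + (74−x)²/(4π) for 0 ≤ x ≤ 74. A'(x) = x/8 − (74−x)/(2π) = 0 gives x = 4·74/(π+4) ≈ 41.4473.
A'' = 1/8 + 1/(2π) > 0, so this gives the minimum combined area; x ≈ 41.4473 cm to the square.

41.4473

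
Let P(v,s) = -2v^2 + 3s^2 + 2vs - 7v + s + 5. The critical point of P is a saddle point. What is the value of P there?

∂P/∂v = -4v + 2s - 7 = 0 and ∂P/∂s = 2v + 6s + 1 = 0, so (v, s) = (-11/7, 5/14).
The Hessian has P_{vv} = -4, P_{ss} = 6, P_{vs} = 2, giving D = -28 < 0, so the point is a saddle point.
P(-11/7, 5/14) = 299/28.

299/28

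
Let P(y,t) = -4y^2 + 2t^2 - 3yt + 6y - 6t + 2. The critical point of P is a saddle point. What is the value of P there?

∂P/∂y = -8y - 3t + 6 = 0 and ∂P/∂t = -3y + 4t - 6 = 0, so (y, t) = (6/41, 66/41).
The Hessian has P_{yy} = -8, P_{tt} = 4, P_{yt} = -3, giving D = -41 < 0, so the point is a saddle point.
P(6/41, 66/41) = -98/41.

-98/41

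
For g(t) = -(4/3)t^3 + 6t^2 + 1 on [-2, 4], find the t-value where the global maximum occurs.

-2

The derivative is -4t^2 + 12t, which vanishes at t = 0 and t = 3.
Compare values at every candidate in [-2, 4]: g(-2) = 107/3,  g(0) = 1,  g(3) = 19,  g(4) = 35/3.
The maximum over the interval is 107/3, attained at t = -2.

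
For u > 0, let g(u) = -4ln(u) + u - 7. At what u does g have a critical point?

4

g'(u) = -4/u + 1 = 0 gives u = 4.
g''(u) = 4/u², which is positive for u > 0, so this is a local minimum.
g(4) = -4·ln(4) + 4 - 7 ≈ -8.5452.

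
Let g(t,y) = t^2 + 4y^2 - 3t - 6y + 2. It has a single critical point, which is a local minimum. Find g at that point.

∂g/∂t = 2t - 3 = 0 and ∂g/∂y = 8y - 6 = 0, so (t, y) = (3/2, 3/4).
The Hessian has g_{tt} = 2, g_{yy} = 8, g_{ty} = 0, giving D = 16 > 0 with g_{tt} > 0, so the point is a local minimum.
g(3/2, 3/4) = -5/2.

-5/2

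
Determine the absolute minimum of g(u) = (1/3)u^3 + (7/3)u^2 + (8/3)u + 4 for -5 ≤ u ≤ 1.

256/81

The derivative is u^2 + (14/3)u + 8/3, which vanishes at u = -4 and u = -2/3.
Evaluating at the critical points and endpoints: g(-5) = 22/3; g(-4) = 28/3; g(-2/3) = 256/81; g(1) = 28/3.
The minimum over the interval is 256/81, attained at u = -2/3.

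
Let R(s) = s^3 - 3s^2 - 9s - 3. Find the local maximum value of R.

2

R'(s) = 3s^2 - 6s - 9. Setting R'(s) = 0 gives s ∈ {-1, 3}.
Second-derivative test with R''(s) = 6s - 6: R''(-1) = -12 < 0 ⇒ local maximum; R''(3) = 12 > 0 ⇒ local minimum.
Thus R has its local maximum at s = -1, with value 2.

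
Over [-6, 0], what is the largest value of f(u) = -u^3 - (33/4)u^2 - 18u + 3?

The derivative is -3u^2 - (33/2)u - 18, which vanishes at u = -4 and u = -3/2.
Candidates: f(-6) = 30, f(-4) = 7, f(-3/2) = 237/16, f(0) = 3.
The maximum over the interval is 30, attained at u = -6.

30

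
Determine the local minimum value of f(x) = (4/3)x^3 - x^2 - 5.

f'(x) = 4x^2 - 2x. Setting f'(x) = 0 gives x ∈ {0, 1/2}.
Since f''(x) = 8x - 2, we get f''(0) = -2 < 0 ⇒ local maximum; f''(1/2) = 2 > 0 ⇒ local minimum.
So the local minimum value is f(1/2) = -61/12.

-61/12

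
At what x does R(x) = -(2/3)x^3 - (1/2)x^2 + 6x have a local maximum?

3/2

R'(x) = -2x^2 - x + 6 = 0 at x = -2, 3/2.
Since R''(x) = -4x - 1, we get R''(-2) = 7 > 0 ⇒ local minimum; R''(3/2) = -7 < 0 ⇒ local maximum.
So the local maximum value is R(3/2) = 45/8.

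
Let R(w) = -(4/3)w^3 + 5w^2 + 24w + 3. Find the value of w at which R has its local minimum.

-3/2

R'(w) = -4w^2 + 10w + 24 = 0 at w = -3/2, 4.
Since R''(w) = -8w + 10, we get R''(-3/2) = 22 > 0 ⇒ local minimum; R''(4) = -22 < 0 ⇒ local maximum.
The local minimum is R(-3/2) = -69/4.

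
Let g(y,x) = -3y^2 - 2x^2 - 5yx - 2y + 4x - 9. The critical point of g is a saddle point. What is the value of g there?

∂g/∂y = -6y - 5x - 2 = 0 and ∂g/∂x = -5y - 4x + 4 = 0, so (y, x) = (28, -34).
The Hessian has g_{yy} = -6, g_{xx} = -4, g_{yx} = -5, giving D = -1 < 0, so the point is a saddle point.
g(28, -34) = -105.

-105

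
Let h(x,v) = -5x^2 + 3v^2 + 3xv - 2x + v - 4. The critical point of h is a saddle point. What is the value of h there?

∂h/∂x = -10x + 3v - 2 = 0 and ∂h/∂v = 3x + 6v + 1 = 0, so (x, v) = (-5/23, -4/69).
The Hessian has h_{xx} = -10, h_{vv} = 6, h_{xv} = 3, giving D = -69 < 0, so the point is a saddle point.
h(-5/23, -4/69) = -263/69.

-263/69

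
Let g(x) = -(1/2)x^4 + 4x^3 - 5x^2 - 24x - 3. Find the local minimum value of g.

Critical points: g'(x) = -2x^3 + 12x^2 - 10x - 24 vanishes at x = -1, 3, 4.
Since g''(x) = -6x^2 + 24x - 10, we get g''(-1) = -40 < 0 ⇒ local maximum; g''(3) = 8 > 0 ⇒ local minimum; g''(4) = -10 < 0 ⇒ local maximum.
So the local minimum value is g(3) = -105/2.

-105/2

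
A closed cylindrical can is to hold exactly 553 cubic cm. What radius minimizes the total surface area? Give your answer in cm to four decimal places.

4.4482

With radius r and height h, πr²h = 553 so h = 553/(πr²), and S(r) = 2πr² + 2πrh = 2πr² + 2·553/r.
S'(r) = 4πr − 2·553/r² = 0 ⇒ r³ = 553/(2π), so r ≈ 4.4482 and h = 2r ≈ 8.8963.
S''(r) = 4π + 4·553/r³ > 0, so this is the minimum; S ≈ 372.9620.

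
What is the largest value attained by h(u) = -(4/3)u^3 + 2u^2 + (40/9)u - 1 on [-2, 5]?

79/9

h'(u) = -4u^2 + 4u + 40/9, which vanishes at u = -2/3 and u = 5/3.
Compare values at every candidate in [-2, 5]: h(-2) = 79/9; h(-2/3) = -217/81; h(5/3) = 469/81; h(5) = -859/9.
Hence the absolute maximum is 79/9 at u = -2.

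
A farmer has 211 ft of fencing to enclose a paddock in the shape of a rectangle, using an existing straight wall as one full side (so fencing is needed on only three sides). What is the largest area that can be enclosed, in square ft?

44521/8

Let the sides perpendicular to the wall have length x and the parallel side y, so 2x + y = 211 and the area is A = xy = x(211 − 2x).
A'(x) = 211 − 4x = 0 gives x = 211/4, and A''(x) = −4 < 0 confirms a maximum.
Then y = 211 − 2·211/4 = 211/2 and A = 44521/8.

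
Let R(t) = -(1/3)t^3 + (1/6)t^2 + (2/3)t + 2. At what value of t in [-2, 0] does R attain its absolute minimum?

-2/3

R'(t) = -t^2 + (1/3)t + 2/3, whose only zero in [-2, 0] is t = -2/3.
Candidates: R(-2) = 4, R(-2/3) = 140/81, R(0) = 2.
So the minimum is R(-2/3) = 140/81.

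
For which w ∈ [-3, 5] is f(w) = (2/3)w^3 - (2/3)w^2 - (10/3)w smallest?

Differentiating, f'(w) = 2w^2 - (4/3)w - 10/3; which vanishes at w = -1 and w = 5/3.
Compare values at every candidate in [-3, 5]: f(-3) = -14,  f(-1) = 2,  f(5/3) = -350/81,  f(5) = 50.
Hence the absolute minimum is -14 at w = -3.

-3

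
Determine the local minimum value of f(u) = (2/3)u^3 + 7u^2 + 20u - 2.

-58/3

f'(u) = 2u^2 + 14u + 20 = 0 at u = -5, -2.
Since f''(u) = 4u + 14, we get f''(-5) = -6 < 0 ⇒ local maximum; f''(-2) = 6 > 0 ⇒ local minimum.
The local minimum is f(-2) = -58/3.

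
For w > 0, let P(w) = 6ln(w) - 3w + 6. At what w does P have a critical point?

2

P'(w) = 6/w − 3 = 0 gives w = 2.
P''(w) = -6/w², which is negative for w > 0, so this is a local maximum.
P(2) = 6·ln(2) - 6 + 6 ≈ 4.1589.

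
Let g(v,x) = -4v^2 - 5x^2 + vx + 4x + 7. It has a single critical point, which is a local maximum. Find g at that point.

∂g/∂v = -8v + x = 0 and ∂g/∂x = v - 10x + 4 = 0, so (v, x) = (4/79, 32/79).
The Hessian has g_{vv} = -8, g_{xx} = -10, g_{vx} = 1, giving D = 79 > 0 with g_{vv} < 0, so the point is a local maximum.
g(4/79, 32/79) = 617/79.

617/79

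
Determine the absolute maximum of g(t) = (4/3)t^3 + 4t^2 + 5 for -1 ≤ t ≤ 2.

95/3

g'(t) = 4t^2 + 8t, whose only zero in [-1, 2] is t = 0.
Compare values at every candidate in [-1, 2]: g(-1) = 23/3, g(0) = 5, g(2) = 95/3.
Hence the absolute maximum is 95/3 at t = 2.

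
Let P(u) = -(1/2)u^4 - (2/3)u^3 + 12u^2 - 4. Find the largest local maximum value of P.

P'(u) = -2u^3 - 2u^2 + 24u. Setting P'(u) = 0 gives u ∈ {-4, 0, 3}.
Since P''(u) = -6u^2 - 4u + 24, we get P''(-4) = -56 < 0 ⇒ local maximum; P''(0) = 24 > 0 ⇒ local minimum; P''(3) = -42 < 0 ⇒ local maximum.
So the largest local maximum value is P(-4) = 308/3.

308/3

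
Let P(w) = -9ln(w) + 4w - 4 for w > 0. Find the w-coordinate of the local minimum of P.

9/4

P'(w) = -9/w + 4 = 0 gives w = 9/4.
P''(w) = 9/w², which is positive for w > 0, so this is a local minimum.
P(9/4) = -9·ln(9/4) + 9 - 4 ≈ -2.2984.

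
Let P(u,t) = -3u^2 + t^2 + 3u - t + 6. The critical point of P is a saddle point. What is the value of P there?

∂P/∂u = -6u + 3 = 0 and ∂P/∂t = 2t - 1 = 0, so (u, t) = (1/2, 1/2).
The Hessian has P_{uu} = -6, P_{tt} = 2, P_{ut} = 0, giving D = -12 < 0, so the point is a saddle point.
P(1/2, 1/2) = 13/2.

13/2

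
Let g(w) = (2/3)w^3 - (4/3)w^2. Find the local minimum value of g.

-64/81

g'(w) = 2w^2 - (8/3)w = 0 at w = 0, 4/3.
Since g''(w) = 4w - 8/3, we get g''(0) = -8/3 < 0 ⇒ local maximum; g''(4/3) = 8/3 > 0 ⇒ local minimum.
The local minimum is g(4/3) = -64/81.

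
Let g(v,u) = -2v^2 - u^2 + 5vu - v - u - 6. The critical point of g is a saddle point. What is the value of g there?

-110/17

∂g/∂v = -4v + 5u - 1 = 0 and ∂g/∂u = 5v - 2u - 1 = 0, so (v, u) = (7/17, 9/17).
The Hessian has g_{vv} = -4, g_{uu} = -2, g_{vu} = 5, giving D = -17 < 0, so the point is a saddle point.
g(7/17, 9/17) = -110/17.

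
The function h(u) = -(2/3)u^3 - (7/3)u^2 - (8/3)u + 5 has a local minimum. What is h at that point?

485/81

Critical points: h'(u) = -2u^2 - (14/3)u - 8/3 vanishes at u = -4/3, -1.
h''(u) = -4u - 14/3. h''(-4/3) = 2/3 > 0 ⇒ local minimum; h''(-1) = -2/3 < 0 ⇒ local maximum.
So the local minimum value is h(-4/3) = 485/81.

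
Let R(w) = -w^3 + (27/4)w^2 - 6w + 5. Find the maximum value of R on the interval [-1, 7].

Differentiating, R'(w) = -3w^2 + (27/2)w - 6; which vanishes at w = 1/2 and w = 4.
Candidates: R(-1) = 75/4; R(1/2) = 57/16; R(4) = 25; R(7) = -197/4.
Hence the absolute maximum is 25 at w = 4.

25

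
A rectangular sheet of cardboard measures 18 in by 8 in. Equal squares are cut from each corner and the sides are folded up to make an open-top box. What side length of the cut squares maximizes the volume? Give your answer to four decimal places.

1.7299

With cut size x, the volume is V(x) = x(18 − 2x)(8 − 2x) for 0 < x < 4.
V'(x) = 12x^2 − 104x + 144. Setting V'(x) = 0 gives x ≈ 1.7299 (the root in (0, 4)).
V''(x) = 24x − 104 is negative there, so this is the maximum; V ≈ 114.2001.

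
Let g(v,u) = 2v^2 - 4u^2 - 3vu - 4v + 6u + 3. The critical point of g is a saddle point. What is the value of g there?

∂g/∂v = 4v - 3u - 4 = 0 and ∂g/∂u = -3v - 8u + 6 = 0, so (v, u) = (50/41, 12/41).
The Hessian has g_{vv} = 4, g_{uu} = -8, g_{vu} = -3, giving D = -41 < 0, so the point is a saddle point.
g(50/41, 12/41) = 59/41.

59/41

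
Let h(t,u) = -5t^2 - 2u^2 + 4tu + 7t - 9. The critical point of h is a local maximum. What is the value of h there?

-59/12

∂h/∂t = -10t + 4u + 7 = 0 and ∂h/∂u = 4t - 4u = 0, so (t, u) = (7/6, 7/6).
The Hessian has h_{tt} = -10, h_{uu} = -4, h_{tu} = 4, giving D = 24 > 0 with h_{tt} < 0, so the point is a local maximum.
h(7/6, 7/6) = -59/12.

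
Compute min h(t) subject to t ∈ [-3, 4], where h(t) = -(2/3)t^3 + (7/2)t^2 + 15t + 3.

-75/8

h'(t) = -2t^2 + 7t + 15, whose only zero in [-3, 4] is t = -3/2.
Compare values at every candidate in [-3, 4]: h(-3) = 15/2, h(-3/2) = -75/8, h(4) = 229/3.
The minimum over the interval is -75/8, attained at t = -3/2.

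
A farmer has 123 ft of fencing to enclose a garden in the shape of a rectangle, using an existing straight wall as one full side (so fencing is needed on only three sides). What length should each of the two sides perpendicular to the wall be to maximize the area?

123/4

Let the sides perpendicular to the wall have length x and the parallel side y, so 2x + y = 123 and the area is A = xy = x(123 − 2x).
A'(x) = 123 − 4x = 0 gives x = 123/4, and A''(x) = −4 < 0 confirms a maximum.
Then y = 123 − 2·123/4 = 123/2 and A = 15129/8.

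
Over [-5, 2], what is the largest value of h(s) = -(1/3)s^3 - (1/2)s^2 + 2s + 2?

h'(s) = -s^2 - s + 2, which vanishes at s = -2 and s = 1.
Evaluating at the critical points and endpoints: h(-5) = 127/6, h(-2) = -4/3, h(1) = 19/6, h(2) = 4/3.
So the maximum is h(-5) = 127/6.

127/6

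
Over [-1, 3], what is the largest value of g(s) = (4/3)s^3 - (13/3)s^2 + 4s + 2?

11

Differentiating, g'(s) = 4s^2 - (26/3)s + 4; which vanishes at s = 2/3 and s = 3/2.
Candidates: g(-1) = -23/3,  g(2/3) = 254/81,  g(3/2) = 11/4,  g(3) = 11.
So the maximum is g(3) = 11.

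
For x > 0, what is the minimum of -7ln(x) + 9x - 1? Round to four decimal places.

g'(x) = -7/x + 9 = 0 gives x = 7/9.
g''(x) = 7/x², which is positive for x > 0, so this is a local minimum.
g(7/9) = -7·ln(7/9) + 7 - 1 ≈ 7.7592.

7.7592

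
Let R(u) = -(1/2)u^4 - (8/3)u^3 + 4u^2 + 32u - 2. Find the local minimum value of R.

R'(u) = -2u^3 - 8u^2 + 8u + 32 = 0 at u = -4, -2, 2.
Since R''(u) = -6u^2 - 16u + 8, we get R''(-4) = -24 < 0 ⇒ local maximum; R''(-2) = 16 > 0 ⇒ local minimum; R''(2) = -48 < 0 ⇒ local maximum.
Thus R has its local minimum at u = -2, with value -110/3.

-110/3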